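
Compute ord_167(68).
166

167 is prime, so ord(68) divides φ(167) = 166.
Divisors of 166: 1, 2, 83, 166.
Repeated squaring: 68^1 ≡ 68, 68^2 ≡ 115, 68^4 ≡ 32, 68^8 ≡ 22, 68^16 ≡ 150, 68^32 ≡ 122, 68^64 ≡ 21, 68^128 ≡ 107 (mod 167).
Test 68^d mod 167 for each divisor d in increasing order:
68^1 ≡ 68
68^2 ≡ 115
68^83 = 68^64·68^16·68^2·68^1 ≡ 166
68^166 = 68^128·68^32·68^4·68^2 ≡ 1  ← first divisor giving 1
The order is 166.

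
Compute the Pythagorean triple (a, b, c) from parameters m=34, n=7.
(1107, 476, 1205)

Euclid's formula: a = m² - n², b = 2mn, c = m² + n²
m = 34, n = 7
a = 34² - 7² = 1156 - 49 = 1107
b = 2 × 34 × 7 = 476
c = 34² + 7² = 1156 + 49 = 1205
Verification: 1107² + 476² = 1225449 + 226576 = 1452025 = 1205² ✓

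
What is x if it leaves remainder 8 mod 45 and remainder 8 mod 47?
8

Using Chinese Remainder Theorem:
M = 45 × 47 = 2115
M1 = 47, M2 = 45
y1 = 47^(-1) mod 45 = 23
y2 = 45^(-1) mod 47 = 23
x = (8×47×23 + 8×45×23) mod 2115 = 8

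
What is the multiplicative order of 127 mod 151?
25

151 is prime, so ord(127) divides φ(151) = 150.
Divisors of 150: 1, 2, 3, 5, 6, 10, 15, 25, 30, 50, 75, 150.
Repeated squaring: 127^1 ≡ 127, 127^2 ≡ 123, 127^4 ≡ 29, 127^8 ≡ 86, 127^16 ≡ 148, 127^32 ≡ 9, 127^64 ≡ 81, 127^128 ≡ 68 (mod 151).
Test 127^d mod 151 for each divisor d in increasing order:
127^1 ≡ 127
127^2 ≡ 123
127^3 = 127^2·127^1 ≡ 68
127^5 = 127^4·127^1 ≡ 59
127^6 = 127^4·127^2 ≡ 94
127^10 = 127^8·127^2 ≡ 8
127^15 = 127^8·127^4·127^2·127^1 ≡ 19
127^25 = 127^16·127^8·127^1 ≡ 1  ← first divisor giving 1
The order is 25.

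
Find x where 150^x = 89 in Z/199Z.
20

Baby-step giant-step with step n = ⌈√199⌉ = 15.
Baby steps 150^j mod 199 (j:value) for j=0..14: 0:1, 1:150, 2:13, 3:159, 4:169, 5:77, 6:8, 7:6, 8:104, 9:78, 10:158, 11:19, 12:64, 13:48, 14:36.
Giant-step multiplier: 150^(-15) ≡ 150^(198-15) = 150^183 ≡ 59 (mod 199).
Giant steps γ_i = 89·59^i mod 199: γ_0=89, γ_1=77 (in table at j=5).
x = i·n + j = 1·15 + 5 = 20.
Check: 150^20 ≡ 89 (mod 199).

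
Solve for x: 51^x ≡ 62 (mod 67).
12

Baby-step giant-step with step n = ⌈√67⌉ = 9.
Baby steps 51^j mod 67 (j:value) for j=0..8: 0:1, 1:51, 2:55, 3:58, 4:10, 5:41, 6:14, 7:44, 8:33.
Giant-step multiplier: 51^(-9) ≡ 51^(66-9) = 51^57 ≡ 42 (mod 67).
Giant steps γ_i = 62·42^i mod 67: γ_0=62, γ_1=58 (in table at j=3).
x = i·n + j = 1·9 + 3 = 12.
Check: 51^12 ≡ 62 (mod 67).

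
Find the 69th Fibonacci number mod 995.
599

Matrix identity: Q^n = [[F_(n+1), F_n], [F_n, F_(n-1)]] with Q = [[1,1],[1,0]].
n = 69 = 1000101₂. Square-and-multiply, entries mod 995:
Q^1 = [[1,1],[1,0]]
Q^2 = (Q^1)² = [[2,1],[1,1]]
Q^4 = (Q^2)² = [[5,3],[3,2]]
Q^8 = (Q^4)² = [[34,21],[21,13]]
Q^17 = (Q^8)²·Q = [[594,602],[602,987]]
Q^34 = (Q^17)² = [[830,542],[542,288]]
Q^69 = (Q^34)²·Q = [[600,599],[599,1]]
F_69 mod 995 = Q^69[0][1] = 599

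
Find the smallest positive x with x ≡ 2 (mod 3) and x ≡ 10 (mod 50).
110

Using Chinese Remainder Theorem:
M = 3 × 50 = 150
M1 = 50, M2 = 3
y1 = 50^(-1) mod 3 = 2
y2 = 3^(-1) mod 50 = 17
x = (2×50×2 + 10×3×17) mod 150 = 110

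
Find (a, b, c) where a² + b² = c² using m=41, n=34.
(525, 2788, 2837)

Euclid's formula: a = m² - n², b = 2mn, c = m² + n²
m = 41, n = 34
a = 41² - 34² = 1681 - 1156 = 525
b = 2 × 41 × 34 = 2788
c = 41² + 34² = 1681 + 1156 = 2837
Verification: 525² + 2788² = 275625 + 7772944 = 8048569 = 2837² ✓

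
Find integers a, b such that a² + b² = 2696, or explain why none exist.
14² + 50² (a=14, b=50)

Factorization: 2696 = 2^3 × 337
By Fermat: n is sum of two squares iff every prime p ≡ 3 (mod 4) appears to even power.
All primes ≡ 3 (mod 4) appear to even power.
Search a = 0, 1, 2, … for 2696 - a² a perfect square: first hit at a = 14: 2696 - 196 = 2500 = 50².
2696 = 14² + 50² = 196 + 2500 ✓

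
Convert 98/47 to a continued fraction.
[2; 11, 1, 3]

Euclidean algorithm steps:
98 = 2 × 47 + 4
47 = 11 × 4 + 3
4 = 1 × 3 + 1
3 = 3 × 1 + 0
Continued fraction: [2; 11, 1, 3]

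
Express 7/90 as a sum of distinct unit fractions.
1/13 + 1/1170

Greedy algorithm:
7/90: ceiling(90/7) = 13, use 1/13
1/1170: ceiling(1170/1) = 1170, use 1/1170
Result: 7/90 = 1/13 + 1/1170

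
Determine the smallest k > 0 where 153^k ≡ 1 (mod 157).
13

157 is prime, so ord(153) divides φ(157) = 156.
Divisors of 156: 1, 2, 3, 4, 6, 12, 13, 26, 39, 52, 78, 156.
Repeated squaring: 153^1 ≡ 153, 153^2 ≡ 16, 153^4 ≡ 99, 153^8 ≡ 67, 153^16 ≡ 93, 153^32 ≡ 14, 153^64 ≡ 39, 153^128 ≡ 108 (mod 157).
Test 153^d mod 157 for each divisor d in increasing order:
153^1 ≡ 153
153^2 ≡ 16
153^3 = 153^2·153^1 ≡ 93
153^4 ≡ 99
153^6 = 153^4·153^2 ≡ 14
153^12 = 153^8·153^4 ≡ 39
153^13 = 153^8·153^4·153^1 ≡ 1  ← first divisor giving 1
The order is 13.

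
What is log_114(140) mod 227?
59

Baby-step giant-step with step n = ⌈√227⌉ = 16.
Baby steps 114^j mod 227 (j:value) for j=0..15: 0:1, 1:114, 2:57, 3:142, 4:71, 5:149, 6:188, 7:94, 8:47, 9:137, 10:182, 11:91, 12:159, 13:193, 14:210, 15:105.
Giant-step multiplier: 114^(-16) ≡ 114^(226-16) = 114^210 ≡ 160 (mod 227).
Giant steps γ_i = 140·160^i mod 227: γ_0=140, γ_1=154, γ_2=124, γ_3=91 (in table at j=11).
x = i·n + j = 3·16 + 11 = 59.
Check: 114^59 ≡ 140 (mod 227).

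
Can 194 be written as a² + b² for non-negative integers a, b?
5² + 13² (a=5, b=13)

Factorization: 194 = 2 × 97
By Fermat: n is sum of two squares iff every prime p ≡ 3 (mod 4) appears to even power.
All primes ≡ 3 (mod 4) appear to even power.
Search a = 0, 1, 2, … for 194 - a² a perfect square: first hit at a = 5: 194 - 25 = 169 = 13².
194 = 5² + 13² = 25 + 169 ✓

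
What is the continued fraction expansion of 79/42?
[1; 1, 7, 2, 2]

Euclidean algorithm steps:
79 = 1 × 42 + 37
42 = 1 × 37 + 5
37 = 7 × 5 + 2
5 = 2 × 2 + 1
2 = 2 × 1 + 0
Continued fraction: [1; 1, 7, 2, 2]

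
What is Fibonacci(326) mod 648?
161

Matrix identity: Q^n = [[F_(n+1), F_n], [F_n, F_(n-1)]] with Q = [[1,1],[1,0]].
n = 326 = 101000110₂. Square-and-multiply, entries mod 648:
Q^1 = [[1,1],[1,0]]
Q^2 = (Q^1)² = [[2,1],[1,1]]
Q^5 = (Q^2)²·Q = [[8,5],[5,3]]
Q^10 = (Q^5)² = [[89,55],[55,34]]
Q^20 = (Q^10)² = [[578,285],[285,293]]
Q^40 = (Q^20)² = [[589,51],[51,538]]
Q^81 = (Q^40)²·Q = [[55,250],[250,453]]
Q^163 = (Q^81)²·Q = [[69,77],[77,640]]
Q^326 = (Q^163)² = [[322,161],[161,161]]
F_326 mod 648 = Q^326[0][1] = 161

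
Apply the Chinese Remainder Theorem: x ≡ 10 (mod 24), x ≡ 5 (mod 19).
442

Using Chinese Remainder Theorem:
M = 24 × 19 = 456
M1 = 19, M2 = 24
y1 = 19^(-1) mod 24 = 19
y2 = 24^(-1) mod 19 = 4
x = (10×19×19 + 5×24×4) mod 456 = 442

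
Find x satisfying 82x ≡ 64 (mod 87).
x ≡ 22 (mod 87)

gcd(82, 87) = 1, which divides 64, so solutions exist.
Find 82^(-1) mod 87 by the extended Euclidean algorithm:
87 = 1 × 82 + 5  ⟹  5 = (1)·87 + (-1)·82
82 = 16 × 5 + 2  ⟹  2 = (-16)·87 + (17)·82
5 = 2 × 2 + 1  ⟹  1 = (33)·87 + (-35)·82
So (-35)·82 ≡ 1 (mod 87), i.e. 82^(-1) ≡ -35 ≡ 52 (mod 87).
x ≡ 52 × 64 = 3328 ≡ 22 (mod 87).
Check: 82 × 22 = 1804 ≡ 64 (mod 87).
Unique solution: x ≡ 22 (mod 87)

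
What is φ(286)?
120

286 = 2 × 11 × 13
φ(n) = n × ∏(1 - 1/p) for each prime p dividing n
φ(286) = 286 × (1 - 1/2) × (1 - 1/11) × (1 - 1/13) = 120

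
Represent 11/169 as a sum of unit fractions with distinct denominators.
1/16 + 1/387 + 1/209290 + 1/109505550960

Greedy algorithm:
11/169: ceiling(169/11) = 16, use 1/16
7/2704: ceiling(2704/7) = 387, use 1/387
5/1046448: ceiling(1046448/5) = 209290, use 1/209290
1/109505550960: ceiling(109505550960/1) = 109505550960, use 1/109505550960
Result: 11/169 = 1/16 + 1/387 + 1/209290 + 1/109505550960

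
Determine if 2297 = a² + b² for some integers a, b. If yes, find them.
19² + 44² (a=19, b=44)

Factorization: 2297 = 2297
By Fermat: n is sum of two squares iff every prime p ≡ 3 (mod 4) appears to even power.
All primes ≡ 3 (mod 4) appear to even power.
Search a = 0, 1, 2, … for 2297 - a² a perfect square: first hit at a = 19: 2297 - 361 = 1936 = 44².
2297 = 19² + 44² = 361 + 1936 ✓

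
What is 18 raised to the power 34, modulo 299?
64

Repeated squaring. Binary of 34 = 100010.
18^1 ≡ 18 (mod 299); 18^2 ≡ 25 (mod 299); 18^4 ≡ 27 (mod 299); 18^8 ≡ 131 (mod 299); 18^16 ≡ 118 (mod 299); 18^32 ≡ 170 (mod 299)
18^34 = 18^2 × 18^32 ≡ 64 (mod 299)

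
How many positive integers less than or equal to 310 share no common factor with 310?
120

310 = 2 × 5 × 31
φ(n) = n × ∏(1 - 1/p) for each prime p dividing n
φ(310) = 310 × (1 - 1/2) × (1 - 1/5) × (1 - 1/31) = 120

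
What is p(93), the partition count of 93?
82010177

p(n) counts ways to write n as a sum of positive integers (order ignored).
Euler's pentagonal recurrence: p(k) = p(k-1) + p(k-2) - p(k-5) - p(k-7) + p(k-12) + p(k-15) - ... (offsets j(3j∓1)/2, signs ++--, p(0)=1, p(<0)=0).
DP table for k = 0..92: p(0)=1, p(1)=1, p(2)=2, p(3)=3, p(4)=5, p(5)=7, p(6)=11, p(7)=15, p(8)=22, p(9)=30, p(10)=42, p(11)=56, p(12)=77, p(13)=101, p(14)=135, p(15)=176, p(16)=231, p(17)=297, p(18)=385, p(19)=490, p(20)=627, p(21)=792, p(22)=1002, p(23)=1255, p(24)=1575, p(25)=1958, p(26)=2436, p(27)=3010, p(28)=3718, p(29)=4565, p(30)=5604, p(31)=6842, p(32)=8349, p(33)=10143, p(34)=12310, p(35)=14883, p(36)=17977, p(37)=21637, p(38)=26015, p(39)=31185, p(40)=37338, p(41)=44583, p(42)=53174, p(43)=63261, p(44)=75175, p(45)=89134, p(46)=105558, p(47)=124754, p(48)=147273, p(49)=173525, p(50)=204226, p(51)=239943, p(52)=281589, p(53)=329931, p(54)=386155, p(55)=451276, p(56)=526823, p(57)=614154, p(58)=715220, p(59)=831820, p(60)=966467, p(61)=1121505, p(62)=1300156, p(63)=1505499, p(64)=1741630, p(65)=2012558, p(66)=2323520, p(67)=2679689, p(68)=3087735, p(69)=3554345, p(70)=4087968, p(71)=4697205, p(72)=5392783, p(73)=6185689, p(74)=7089500, p(75)=8118264, p(76)=9289091, p(77)=10619863, p(78)=12132164, p(79)=13848650, p(80)=15796476, p(81)=18004327, p(82)=20506255, p(83)=23338469, p(84)=26543660, p(85)=30167357, p(86)=34262962, p(87)=38887673, p(88)=44108109, p(89)=49995925, p(90)=56634173, p(91)=64112359, p(92)=72533807.
Final step: p(93) = p(92) + p(91) - p(88) - p(86) + p(81) + p(78) - p(71) - p(67) + p(58) + p(53) - p(42) - p(36) + p(23) + p(16) - p(1)
= 72533807 + 64112359 - 44108109 - 34262962 + 18004327 + 12132164 - 4697205 - 2679689 + 715220 + 329931 - 53174 - 17977 + 1255 + 231 - 1
= 82010177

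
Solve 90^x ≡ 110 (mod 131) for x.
23

Baby-step giant-step with step n = ⌈√131⌉ = 12.
Baby steps 90^j mod 131 (j:value) for j=0..11: 0:1, 1:90, 2:109, 3:116, 4:91, 5:68, 6:94, 7:76, 8:28, 9:31, 10:39, 11:104.
Giant-step multiplier: 90^(-12) ≡ 90^(130-12) = 90^118 ≡ 20 (mod 131).
Giant steps γ_i = 110·20^i mod 131: γ_0=110, γ_1=104 (in table at j=11).
x = i·n + j = 1·12 + 11 = 23.
Check: 90^23 ≡ 110 (mod 131).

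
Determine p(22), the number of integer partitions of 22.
1002

p(n) counts ways to write n as a sum of positive integers (order ignored).
Euler's pentagonal recurrence: p(k) = p(k-1) + p(k-2) - p(k-5) - p(k-7) + p(k-12) + p(k-15) - ... (offsets j(3j∓1)/2, signs ++--, p(0)=1, p(<0)=0).
DP table for k = 0..21: p(0)=1, p(1)=1, p(2)=2, p(3)=3, p(4)=5, p(5)=7, p(6)=11, p(7)=15, p(8)=22, p(9)=30, p(10)=42, p(11)=56, p(12)=77, p(13)=101, p(14)=135, p(15)=176, p(16)=231, p(17)=297, p(18)=385, p(19)=490, p(20)=627, p(21)=792.
Final step: p(22) = p(21) + p(20) - p(17) - p(15) + p(10) + p(7) - p(0)
= 792 + 627 - 297 - 176 + 42 + 15 - 1
= 1002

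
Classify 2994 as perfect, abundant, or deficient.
abundant

Proper divisors of 2994: sum = 1 + 2 + 3 + 6 + 499 + 998 + 1497 = 3006
Since 3006 > 2994, 2994 is abundant.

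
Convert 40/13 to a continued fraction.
[3; 13]

Euclidean algorithm steps:
40 = 3 × 13 + 1
13 = 13 × 1 + 0
Continued fraction: [3; 13]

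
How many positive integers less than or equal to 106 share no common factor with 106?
52

106 = 2 × 53
φ(n) = n × ∏(1 - 1/p) for each prime p dividing n
φ(106) = 106 × (1 - 1/2) × (1 - 1/53) = 52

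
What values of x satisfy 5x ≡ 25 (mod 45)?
x ≡ 5 (mod 9)

gcd(5, 45) = 5, which divides 25, so solutions exist.
Divide through by 5: x ≡ 5 (mod 9).
The coefficient of x is now 1, so x ≡ 5 (mod 9).
Check: 5 × 5 = 25 ≡ 25 (mod 45).
x ≡ 5 (mod 9), giving 5 solutions mod 45.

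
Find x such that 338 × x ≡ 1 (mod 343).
137

gcd(338, 343) = 1, so the inverse exists.
Extended Euclidean algorithm on (343, 338):
343 = 1 × 338 + 5  ⟹  5 = (1)·343 + (-1)·338
338 = 67 × 5 + 3  ⟹  3 = (-67)·343 + (68)·338
5 = 1 × 3 + 2  ⟹  2 = (68)·343 + (-69)·338
3 = 1 × 2 + 1  ⟹  1 = (-135)·343 + (137)·338
So (137)·338 ≡ 1 (mod 343), i.e. 338^(-1) ≡ 137 (mod 343).
Check: 338 × 137 = 46306 ≡ 1 (mod 343)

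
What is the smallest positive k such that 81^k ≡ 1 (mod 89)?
22

89 is prime, so ord(81) divides φ(89) = 88.
Divisors of 88: 1, 2, 4, 8, 11, 22, 44, 88.
Repeated squaring: 81^1 ≡ 81, 81^2 ≡ 64, 81^4 ≡ 2, 81^8 ≡ 4, 81^16 ≡ 16, 81^32 ≡ 78, 81^64 ≡ 32 (mod 89).
Test 81^d mod 89 for each divisor d in increasing order:
81^1 ≡ 81
81^2 ≡ 64
81^4 ≡ 2
81^8 ≡ 4
81^11 = 81^8·81^2·81^1 ≡ 88
81^22 = 81^16·81^4·81^2 ≡ 1  ← first divisor giving 1
The order is 22.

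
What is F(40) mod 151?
96

Matrix identity: Q^n = [[F_(n+1), F_n], [F_n, F_(n-1)]] with Q = [[1,1],[1,0]].
n = 40 = 101000₂. Square-and-multiply, entries mod 151:
Q^1 = [[1,1],[1,0]]
Q^2 = (Q^1)² = [[2,1],[1,1]]
Q^5 = (Q^2)²·Q = [[8,5],[5,3]]
Q^10 = (Q^5)² = [[89,55],[55,34]]
Q^20 = (Q^10)² = [[74,121],[121,104]]
Q^40 = (Q^20)² = [[34,96],[96,89]]
F_40 mod 151 = Q^40[0][1] = 96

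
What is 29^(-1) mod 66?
41

gcd(29, 66) = 1, so the inverse exists.
Extended Euclidean algorithm on (66, 29):
66 = 2 × 29 + 8  ⟹  8 = (1)·66 + (-2)·29
29 = 3 × 8 + 5  ⟹  5 = (-3)·66 + (7)·29
8 = 1 × 5 + 3  ⟹  3 = (4)·66 + (-9)·29
5 = 1 × 3 + 2  ⟹  2 = (-7)·66 + (16)·29
3 = 1 × 2 + 1  ⟹  1 = (11)·66 + (-25)·29
So (-25)·29 ≡ 1 (mod 66), i.e. 29^(-1) ≡ -25 ≡ 41 (mod 66).
Check: 29 × 41 = 1189 ≡ 1 (mod 66)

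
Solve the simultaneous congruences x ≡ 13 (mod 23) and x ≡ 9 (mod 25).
59

Using Chinese Remainder Theorem:
M = 23 × 25 = 575
M1 = 25, M2 = 23
y1 = 25^(-1) mod 23 = 12
y2 = 23^(-1) mod 25 = 12
x = (13×25×12 + 9×23×12) mod 575 = 59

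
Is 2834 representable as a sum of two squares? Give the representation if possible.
5² + 53² (a=5, b=53)

Factorization: 2834 = 2 × 13 × 109
By Fermat: n is sum of two squares iff every prime p ≡ 3 (mod 4) appears to even power.
All primes ≡ 3 (mod 4) appear to even power.
Search a = 0, 1, 2, … for 2834 - a² a perfect square: first hit at a = 5: 2834 - 25 = 2809 = 53².
2834 = 5² + 53² = 25 + 2809 ✓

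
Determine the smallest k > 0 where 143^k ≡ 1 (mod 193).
16

193 is prime, so ord(143) divides φ(193) = 192.
Divisors of 192: 1, 2, 3, 4, 6, 8, 12, 16, 24, 32, 48, 64, 96, 192.
Repeated squaring: 143^1 ≡ 143, 143^2 ≡ 184, 143^4 ≡ 81, 143^8 ≡ 192, 143^16 ≡ 1, 143^32 ≡ 1, 143^64 ≡ 1, 143^128 ≡ 1 (mod 193).
Test 143^d mod 193 for each divisor d in increasing order:
143^1 ≡ 143
143^2 ≡ 184
143^3 = 143^2·143^1 ≡ 64
143^4 ≡ 81
143^6 = 143^4·143^2 ≡ 43
143^8 ≡ 192
143^12 = 143^8·143^4 ≡ 112
143^16 ≡ 1  ← first divisor giving 1
The order is 16.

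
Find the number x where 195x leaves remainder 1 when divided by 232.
163

gcd(195, 232) = 1, so the inverse exists.
Extended Euclidean algorithm on (232, 195):
232 = 1 × 195 + 37  ⟹  37 = (1)·232 + (-1)·195
195 = 5 × 37 + 10  ⟹  10 = (-5)·232 + (6)·195
37 = 3 × 10 + 7  ⟹  7 = (16)·232 + (-19)·195
10 = 1 × 7 + 3  ⟹  3 = (-21)·232 + (25)·195
7 = 2 × 3 + 1  ⟹  1 = (58)·232 + (-69)·195
So (-69)·195 ≡ 1 (mod 232), i.e. 195^(-1) ≡ -69 ≡ 163 (mod 232).
Check: 195 × 163 = 31785 ≡ 1 (mod 232)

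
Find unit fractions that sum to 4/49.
1/13 + 1/213 + 1/67841 + 1/9204734721

Greedy algorithm:
4/49: ceiling(49/4) = 13, use 1/13
3/637: ceiling(637/3) = 213, use 1/213
2/135681: ceiling(135681/2) = 67841, use 1/67841
1/9204734721: ceiling(9204734721/1) = 9204734721, use 1/9204734721
Result: 4/49 = 1/13 + 1/213 + 1/67841 + 1/9204734721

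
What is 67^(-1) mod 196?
79

gcd(67, 196) = 1, so the inverse exists.
Extended Euclidean algorithm on (196, 67):
196 = 2 × 67 + 62  ⟹  62 = (1)·196 + (-2)·67
67 = 1 × 62 + 5  ⟹  5 = (-1)·196 + (3)·67
62 = 12 × 5 + 2  ⟹  2 = (13)·196 + (-38)·67
5 = 2 × 2 + 1  ⟹  1 = (-27)·196 + (79)·67
So (79)·67 ≡ 1 (mod 196), i.e. 67^(-1) ≡ 79 (mod 196).
Check: 67 × 79 = 5293 ≡ 1 (mod 196)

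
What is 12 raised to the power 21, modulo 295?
222

Repeated squaring. Binary of 21 = 10101.
12^1 ≡ 12 (mod 295); 12^2 ≡ 144 (mod 295); 12^4 ≡ 86 (mod 295); 12^8 ≡ 21 (mod 295); 12^16 ≡ 146 (mod 295)
12^21 = 12^1 × 12^4 × 12^16 ≡ 222 (mod 295)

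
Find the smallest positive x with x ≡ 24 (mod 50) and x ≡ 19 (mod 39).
1774

Using Chinese Remainder Theorem:
M = 50 × 39 = 1950
M1 = 39, M2 = 50
y1 = 39^(-1) mod 50 = 9
y2 = 50^(-1) mod 39 = 32
x = (24×39×9 + 19×50×32) mod 1950 = 1774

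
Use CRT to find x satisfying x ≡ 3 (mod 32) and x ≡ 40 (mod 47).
1027

Using Chinese Remainder Theorem:
M = 32 × 47 = 1504
M1 = 47, M2 = 32
y1 = 47^(-1) mod 32 = 15
y2 = 32^(-1) mod 47 = 25
x = (3×47×15 + 40×32×25) mod 1504 = 1027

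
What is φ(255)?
128

255 = 3 × 5 × 17
φ(n) = n × ∏(1 - 1/p) for each prime p dividing n
φ(255) = 255 × (1 - 1/3) × (1 - 1/5) × (1 - 1/17) = 128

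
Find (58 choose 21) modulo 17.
3

Using Lucas' theorem:
Write n=58 and k=21 in base 17:
n in base 17: [3, 7]
k in base 17: [1, 4]
C(58,21) mod 17 = ∏ C(n_i, k_i) mod 17
Digit binomials (mod 17): C(3,1) = 3; C(7,4) = 35 ≡ 1
Product: 3 × 1 = 3 ≡ 3 (mod 17)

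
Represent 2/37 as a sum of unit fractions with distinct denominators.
1/19 + 1/703

Greedy algorithm:
2/37: ceiling(37/2) = 19, use 1/19
1/703: ceiling(703/1) = 703, use 1/703
Result: 2/37 = 1/19 + 1/703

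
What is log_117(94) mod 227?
223

Baby-step giant-step with step n = ⌈√227⌉ = 16.
Baby steps 117^j mod 227 (j:value) for j=0..15: 0:1, 1:117, 2:69, 3:128, 4:221, 5:206, 6:40, 7:140, 8:36, 9:126, 10:214, 11:68, 12:11, 13:152, 14:78, 15:46.
Giant-step multiplier: 117^(-16) ≡ 117^(226-16) = 117^210 ≡ 141 (mod 227).
Giant steps γ_i = 94·141^i mod 227: γ_0=94, γ_1=88, γ_2=150, γ_3=39, γ_4=51, γ_5=154, γ_6=149, γ_7=125, γ_8=146, γ_9=156, γ_10=204, γ_11=162, γ_12=142, γ_13=46 (in table at j=15).
x = i·n + j = 13·16 + 15 = 223.
Check: 117^223 ≡ 94 (mod 227).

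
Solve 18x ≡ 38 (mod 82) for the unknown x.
x ≡ 34 (mod 41)

gcd(18, 82) = 2, which divides 38, so solutions exist.
Divide through by 2: 9x ≡ 19 (mod 41).
Find 9^(-1) mod 41 by the extended Euclidean algorithm:
41 = 4 × 9 + 5  ⟹  5 = (1)·41 + (-4)·9
9 = 1 × 5 + 4  ⟹  4 = (-1)·41 + (5)·9
5 = 1 × 4 + 1  ⟹  1 = (2)·41 + (-9)·9
So (-9)·9 ≡ 1 (mod 41), i.e. 9^(-1) ≡ -9 ≡ 32 (mod 41).
x ≡ 32 × 19 = 608 ≡ 34 (mod 41).
Check: 18 × 34 = 612 ≡ 38 (mod 82).
x ≡ 34 (mod 41), giving 2 solutions mod 82.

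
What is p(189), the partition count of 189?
1527273599625

p(n) counts ways to write n as a sum of positive integers (order ignored).
Euler's pentagonal recurrence: p(k) = p(k-1) + p(k-2) - p(k-5) - p(k-7) + p(k-12) + p(k-15) - ... (offsets j(3j∓1)/2, signs ++--, p(0)=1, p(<0)=0).
DP table for k = 0..188: p(0)=1, p(1)=1, p(2)=2, p(3)=3, p(4)=5, p(5)=7, p(6)=11, p(7)=15, p(8)=22, p(9)=30, p(10)=42, p(11)=56, p(12)=77, p(13)=101, p(14)=135, p(15)=176, p(16)=231, p(17)=297, p(18)=385, p(19)=490, p(20)=627, p(21)=792, p(22)=1002, p(23)=1255, p(24)=1575, p(25)=1958, p(26)=2436, p(27)=3010, p(28)=3718, p(29)=4565, p(30)=5604, p(31)=6842, p(32)=8349, p(33)=10143, p(34)=12310, p(35)=14883, p(36)=17977, p(37)=21637, p(38)=26015, p(39)=31185, p(40)=37338, p(41)=44583, p(42)=53174, p(43)=63261, p(44)=75175, p(45)=89134, p(46)=105558, p(47)=124754, p(48)=147273, p(49)=173525, p(50)=204226, p(51)=239943, p(52)=281589, p(53)=329931, p(54)=386155, p(55)=451276, p(56)=526823, p(57)=614154, p(58)=715220, p(59)=831820, p(60)=966467, p(61)=1121505, p(62)=1300156, p(63)=1505499, p(64)=1741630, p(65)=2012558, p(66)=2323520, p(67)=2679689, p(68)=3087735, p(69)=3554345, p(70)=4087968, p(71)=4697205, p(72)=5392783, p(73)=6185689, p(74)=7089500, p(75)=8118264, p(76)=9289091, p(77)=10619863, p(78)=12132164, p(79)=13848650, p(80)=15796476, p(81)=18004327, p(82)=20506255, p(83)=23338469, p(84)=26543660, p(85)=30167357, p(86)=34262962, p(87)=38887673, p(88)=44108109, p(89)=49995925, p(90)=56634173, p(91)=64112359, p(92)=72533807, p(93)=82010177, p(94)=92669720, p(95)=104651419, p(96)=118114304, p(97)=133230930, p(98)=150198136, p(99)=169229875, p(100)=190569292, p(101)=214481126, p(102)=241265379, p(103)=271248950, p(104)=304801365, p(105)=342325709, p(106)=384276336, p(107)=431149389, p(108)=483502844, p(109)=541946240, p(110)=607163746, p(111)=679903203, p(112)=761002156, p(113)=851376628, p(114)=952050665, p(115)=1064144451, p(116)=1188908248, p(117)=1327710076, p(118)=1482074143, p(119)=1653668665, p(120)=1844349560, p(121)=2056148051, p(122)=2291320912, p(123)=2552338241, p(124)=2841940500, p(125)=3163127352, p(126)=3519222692, p(127)=3913864295, p(128)=4351078600, p(129)=4835271870, p(130)=5371315400, p(131)=5964539504, p(132)=6620830889, p(133)=7346629512, p(134)=8149040695, p(135)=9035836076, p(136)=10015581680, p(137)=11097645016, p(138)=12292341831, p(139)=13610949895, p(140)=15065878135, p(141)=16670689208, p(142)=18440293320, p(143)=20390982757, p(144)=22540654445, p(145)=24908858009, p(146)=27517052599, p(147)=30388671978, p(148)=33549419497, p(149)=37027355200, p(150)=40853235313, p(151)=45060624582, p(152)=49686288421, p(153)=54770336324, p(154)=60356673280, p(155)=66493182097, p(156)=73232243759, p(157)=80630964769, p(158)=88751778802, p(159)=97662728555, p(160)=107438159466, p(161)=118159068427, p(162)=129913904637, p(163)=142798995930, p(164)=156919475295, p(165)=172389800255, p(166)=189334822579, p(167)=207890420102, p(168)=228204732751, p(169)=250438925115, p(170)=274768617130, p(171)=301384802048, p(172)=330495499613, p(173)=362326859895, p(174)=397125074750, p(175)=435157697830, p(176)=476715857290, p(177)=522115831195, p(178)=571701605655, p(179)=625846753120, p(180)=684957390936, p(181)=749474411781, p(182)=819876908323, p(183)=896684817527, p(184)=980462880430, p(185)=1071823774337, p(186)=1171432692373, p(187)=1280011042268, p(188)=1398341745571.
Final step: p(189) = p(188) + p(187) - p(184) - p(182) + p(177) + p(174) - p(167) - p(163) + p(154) + p(149) - p(138) - p(132) + p(119) + p(112) - p(97) - p(89) + p(72) + p(63) - p(44) - p(34) + p(13) + p(2)
= 1398341745571 + 1280011042268 - 980462880430 - 819876908323 + 522115831195 + 397125074750 - 207890420102 - 142798995930 + 60356673280 + 37027355200 - 12292341831 - 6620830889 + 1653668665 + 761002156 - 133230930 - 49995925 + 5392783 + 1505499 - 75175 - 12310 + 101 + 2
= 1527273599625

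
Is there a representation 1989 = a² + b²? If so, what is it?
15² + 42² (a=15, b=42)

Factorization: 1989 = 3^2 × 13 × 17
By Fermat: n is sum of two squares iff every prime p ≡ 3 (mod 4) appears to even power.
All primes ≡ 3 (mod 4) appear to even power.
Search a = 0, 1, 2, … for 1989 - a² a perfect square: first hit at a = 15: 1989 - 225 = 1764 = 42².
1989 = 15² + 42² = 225 + 1764 ✓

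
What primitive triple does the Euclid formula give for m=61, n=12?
(3577, 1464, 3865)

Euclid's formula: a = m² - n², b = 2mn, c = m² + n²
m = 61, n = 12
a = 61² - 12² = 3721 - 144 = 3577
b = 2 × 61 × 12 = 1464
c = 61² + 12² = 3721 + 144 = 3865
Verification: 3577² + 1464² = 12794929 + 2143296 = 14938225 = 3865² ✓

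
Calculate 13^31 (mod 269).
96

Repeated squaring. Binary of 31 = 11111.
13^1 ≡ 13 (mod 269); 13^2 ≡ 169 (mod 269); 13^4 ≡ 47 (mod 269); 13^8 ≡ 57 (mod 269); 13^16 ≡ 21 (mod 269)
13^31 = 13^1 × 13^2 × 13^4 × 13^8 × 13^16 ≡ 96 (mod 269)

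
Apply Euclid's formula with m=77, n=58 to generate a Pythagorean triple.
(2565, 8932, 9293)

Euclid's formula: a = m² - n², b = 2mn, c = m² + n²
m = 77, n = 58
a = 77² - 58² = 5929 - 3364 = 2565
b = 2 × 77 × 58 = 8932
c = 77² + 58² = 5929 + 3364 = 9293
Verification: 2565² + 8932² = 6579225 + 79780624 = 86359849 = 9293² ✓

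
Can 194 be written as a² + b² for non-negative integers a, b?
5² + 13² (a=5, b=13)

Factorization: 194 = 2 × 97
By Fermat: n is sum of two squares iff every prime p ≡ 3 (mod 4) appears to even power.
All primes ≡ 3 (mod 4) appear to even power.
Search a = 0, 1, 2, … for 194 - a² a perfect square: first hit at a = 5: 194 - 25 = 169 = 13².
194 = 5² + 13² = 25 + 169 ✓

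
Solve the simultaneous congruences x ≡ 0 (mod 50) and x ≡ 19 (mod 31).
50

Using Chinese Remainder Theorem:
M = 50 × 31 = 1550
M1 = 31, M2 = 50
y1 = 31^(-1) mod 50 = 21
y2 = 50^(-1) mod 31 = 18
x = (0×31×21 + 19×50×18) mod 1550 = 50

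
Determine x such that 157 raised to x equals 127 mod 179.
163

Baby-step giant-step with step n = ⌈√179⌉ = 14.
Baby steps 157^j mod 179 (j:value) for j=0..13: 0:1, 1:157, 2:126, 3:92, 4:124, 5:136, 6:51, 7:131, 8:161, 9:38, 10:59, 11:134, 12:95, 13:58.
Giant-step multiplier: 157^(-14) ≡ 157^(178-14) = 157^164 ≡ 70 (mod 179).
Giant steps γ_i = 127·70^i mod 179: γ_0=127, γ_1=119, γ_2=96, γ_3=97, γ_4=167, γ_5=55, γ_6=91, γ_7=105, γ_8=11, γ_9=54, γ_10=21, γ_11=38 (in table at j=9).
x = i·n + j = 11·14 + 9 = 163.
Check: 157^163 ≡ 127 (mod 179).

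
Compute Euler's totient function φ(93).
60

93 = 3 × 31
φ(n) = n × ∏(1 - 1/p) for each prime p dividing n
φ(93) = 93 × (1 - 1/3) × (1 - 1/31) = 60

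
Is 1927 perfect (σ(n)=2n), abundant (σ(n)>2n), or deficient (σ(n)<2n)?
deficient

Proper divisors of 1927: sum = 1 + 41 + 47 = 89
Since 89 < 1927, 1927 is deficient.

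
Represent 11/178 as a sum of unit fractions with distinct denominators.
1/17 + 1/337 + 1/145681 + 1/29711989585 + 1/1471337208468868797457 + 1/6494499543074890436870241790813851000203090

Greedy algorithm:
11/178: ceiling(178/11) = 17, use 1/17
9/3026: ceiling(3026/9) = 337, use 1/337
7/1019762: ceiling(1019762/7) = 145681, use 1/145681
5/148559947922: ceiling(148559947922/5) = 29711989585, use 1/29711989585
3/4414011625406606392370: ceiling(4414011625406606392370/3) = 1471337208468868797457, use 1/1471337208468868797457
1/6494499543074890436870241790813851000203090: ceiling(6494499543074890436870241790813851000203090/1) = 6494499543074890436870241790813851000203090, use 1/6494499543074890436870241790813851000203090
Result: 11/178 = 1/17 + 1/337 + 1/145681 + 1/29711989585 + 1/1471337208468868797457 + 1/6494499543074890436870241790813851000203090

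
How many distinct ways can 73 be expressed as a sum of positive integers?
6185689

p(n) counts ways to write n as a sum of positive integers (order ignored).
Euler's pentagonal recurrence: p(k) = p(k-1) + p(k-2) - p(k-5) - p(k-7) + p(k-12) + p(k-15) - ... (offsets j(3j∓1)/2, signs ++--, p(0)=1, p(<0)=0).
DP table for k = 0..72: p(0)=1, p(1)=1, p(2)=2, p(3)=3, p(4)=5, p(5)=7, p(6)=11, p(7)=15, p(8)=22, p(9)=30, p(10)=42, p(11)=56, p(12)=77, p(13)=101, p(14)=135, p(15)=176, p(16)=231, p(17)=297, p(18)=385, p(19)=490, p(20)=627, p(21)=792, p(22)=1002, p(23)=1255, p(24)=1575, p(25)=1958, p(26)=2436, p(27)=3010, p(28)=3718, p(29)=4565, p(30)=5604, p(31)=6842, p(32)=8349, p(33)=10143, p(34)=12310, p(35)=14883, p(36)=17977, p(37)=21637, p(38)=26015, p(39)=31185, p(40)=37338, p(41)=44583, p(42)=53174, p(43)=63261, p(44)=75175, p(45)=89134, p(46)=105558, p(47)=124754, p(48)=147273, p(49)=173525, p(50)=204226, p(51)=239943, p(52)=281589, p(53)=329931, p(54)=386155, p(55)=451276, p(56)=526823, p(57)=614154, p(58)=715220, p(59)=831820, p(60)=966467, p(61)=1121505, p(62)=1300156, p(63)=1505499, p(64)=1741630, p(65)=2012558, p(66)=2323520, p(67)=2679689, p(68)=3087735, p(69)=3554345, p(70)=4087968, p(71)=4697205, p(72)=5392783.
Final step: p(73) = p(72) + p(71) - p(68) - p(66) + p(61) + p(58) - p(51) - p(47) + p(38) + p(33) - p(22) - p(16) + p(3)
= 5392783 + 4697205 - 3087735 - 2323520 + 1121505 + 715220 - 239943 - 124754 + 26015 + 10143 - 1002 - 231 + 3
= 6185689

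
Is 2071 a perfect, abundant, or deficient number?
deficient

Proper divisors of 2071: sum = 1 + 19 + 109 = 129
Since 129 < 2071, 2071 is deficient.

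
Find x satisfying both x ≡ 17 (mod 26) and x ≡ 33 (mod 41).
771

Using Chinese Remainder Theorem:
M = 26 × 41 = 1066
M1 = 41, M2 = 26
y1 = 41^(-1) mod 26 = 7
y2 = 26^(-1) mod 41 = 30
x = (17×41×7 + 33×26×30) mod 1066 = 771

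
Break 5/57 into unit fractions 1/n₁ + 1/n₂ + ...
1/12 + 1/228

Greedy algorithm:
5/57: ceiling(57/5) = 12, use 1/12
1/228: ceiling(228/1) = 228, use 1/228
Result: 5/57 = 1/12 + 1/228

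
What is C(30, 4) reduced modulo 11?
4

Using Lucas' theorem:
Write n=30 and k=4 in base 11:
n in base 11: [2, 8]
k in base 11: [0, 4]
C(30,4) mod 11 = ∏ C(n_i, k_i) mod 11
Digit binomials (mod 11): C(2,0) = 1; C(8,4) = 70 ≡ 4
Product: 1 × 4 = 4 ≡ 4 (mod 11)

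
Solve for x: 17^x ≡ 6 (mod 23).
12

Baby-step giant-step with step n = ⌈√23⌉ = 5.
Baby steps 17^j mod 23 (j:value) for j=0..4: 0:1, 1:17, 2:13, 3:14, 4:8.
Giant-step multiplier: 17^(-5) ≡ 17^(22-5) = 17^17 ≡ 11 (mod 23).
Giant steps γ_i = 6·11^i mod 23: γ_0=6, γ_1=20, γ_2=13 (in table at j=2).
x = i·n + j = 2·5 + 2 = 12.
Check: 17^12 ≡ 6 (mod 23).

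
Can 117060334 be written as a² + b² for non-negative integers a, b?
Not possible

Factorization: 117060334 = 2 × 17 × 151^3
By Fermat: n is sum of two squares iff every prime p ≡ 3 (mod 4) appears to even power.
Prime(s) ≡ 3 (mod 4) with odd exponent: [(151, 3)]
Therefore 117060334 cannot be expressed as a² + b².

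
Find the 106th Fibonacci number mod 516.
391

Matrix identity: Q^n = [[F_(n+1), F_n], [F_n, F_(n-1)]] with Q = [[1,1],[1,0]].
n = 106 = 1101010₂. Square-and-multiply, entries mod 516:
Q^1 = [[1,1],[1,0]]
Q^3 = (Q^1)²·Q = [[3,2],[2,1]]
Q^6 = (Q^3)² = [[13,8],[8,5]]
Q^13 = (Q^6)²·Q = [[377,233],[233,144]]
Q^26 = (Q^13)² = [[338,133],[133,205]]
Q^53 = (Q^26)²·Q = [[332,353],[353,495]]
Q^106 = (Q^53)² = [[53,391],[391,178]]
F_106 mod 516 = Q^106[0][1] = 391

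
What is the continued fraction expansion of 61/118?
[0; 1, 1, 14, 4]

Euclidean algorithm steps:
61 = 0 × 118 + 61
118 = 1 × 61 + 57
61 = 1 × 57 + 4
57 = 14 × 4 + 1
4 = 4 × 1 + 0
Continued fraction: [0; 1, 1, 14, 4]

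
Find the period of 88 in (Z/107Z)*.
106

107 is prime, so ord(88) divides φ(107) = 106.
Divisors of 106: 1, 2, 53, 106.
Repeated squaring: 88^1 ≡ 88, 88^2 ≡ 40, 88^4 ≡ 102, 88^8 ≡ 25, 88^16 ≡ 90, 88^32 ≡ 75, 88^64 ≡ 61 (mod 107).
Test 88^d mod 107 for each divisor d in increasing order:
88^1 ≡ 88
88^2 ≡ 40
88^53 = 88^32·88^16·88^4·88^1 ≡ 106
88^106 = 88^64·88^32·88^8·88^2 ≡ 1  ← first divisor giving 1
The order is 106.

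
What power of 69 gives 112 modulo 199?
58

Baby-step giant-step with step n = ⌈√199⌉ = 15.
Baby steps 69^j mod 199 (j:value) for j=0..14: 0:1, 1:69, 2:184, 3:159, 4:26, 5:3, 6:8, 7:154, 8:79, 9:78, 10:9, 11:24, 12:64, 13:38, 14:35.
Giant-step multiplier: 69^(-15) ≡ 69^(198-15) = 69^183 ≡ 59 (mod 199).
Giant steps γ_i = 112·59^i mod 199: γ_0=112, γ_1=41, γ_2=31, γ_3=38 (in table at j=13).
x = i·n + j = 3·15 + 13 = 58.
Check: 69^58 ≡ 112 (mod 199).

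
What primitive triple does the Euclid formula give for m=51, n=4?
(2585, 408, 2617)

Euclid's formula: a = m² - n², b = 2mn, c = m² + n²
m = 51, n = 4
a = 51² - 4² = 2601 - 16 = 2585
b = 2 × 51 × 4 = 408
c = 51² + 4² = 2601 + 16 = 2617
Verification: 2585² + 408² = 6682225 + 166464 = 6848689 = 2617² ✓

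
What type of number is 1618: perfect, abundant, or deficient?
deficient

Proper divisors of 1618: sum = 1 + 2 + 809 = 812
Since 812 < 1618, 1618 is deficient.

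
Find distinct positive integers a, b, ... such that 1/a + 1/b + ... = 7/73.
1/11 + 1/201 + 1/161403

Greedy algorithm:
7/73: ceiling(73/7) = 11, use 1/11
4/803: ceiling(803/4) = 201, use 1/201
1/161403: ceiling(161403/1) = 161403, use 1/161403
Result: 7/73 = 1/11 + 1/201 + 1/161403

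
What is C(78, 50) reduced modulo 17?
0

Using Lucas' theorem:
Write n=78 and k=50 in base 17:
n in base 17: [4, 10]
k in base 17: [2, 16]
C(78,50) mod 17 = ∏ C(n_i, k_i) mod 17
Digit binomials (mod 17): C(4,2) = 6; C(10,16) = 0 (k_i > n_i)
Product: 6 × 0 = 0 ≡ 0 (mod 17)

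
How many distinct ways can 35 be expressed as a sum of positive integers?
14883

p(n) counts ways to write n as a sum of positive integers (order ignored).
Euler's pentagonal recurrence: p(k) = p(k-1) + p(k-2) - p(k-5) - p(k-7) + p(k-12) + p(k-15) - ... (offsets j(3j∓1)/2, signs ++--, p(0)=1, p(<0)=0).
DP table for k = 0..34: p(0)=1, p(1)=1, p(2)=2, p(3)=3, p(4)=5, p(5)=7, p(6)=11, p(7)=15, p(8)=22, p(9)=30, p(10)=42, p(11)=56, p(12)=77, p(13)=101, p(14)=135, p(15)=176, p(16)=231, p(17)=297, p(18)=385, p(19)=490, p(20)=627, p(21)=792, p(22)=1002, p(23)=1255, p(24)=1575, p(25)=1958, p(26)=2436, p(27)=3010, p(28)=3718, p(29)=4565, p(30)=5604, p(31)=6842, p(32)=8349, p(33)=10143, p(34)=12310.
Final step: p(35) = p(34) + p(33) - p(30) - p(28) + p(23) + p(20) - p(13) - p(9) + p(0)
= 12310 + 10143 - 5604 - 3718 + 1255 + 627 - 101 - 30 + 1
= 14883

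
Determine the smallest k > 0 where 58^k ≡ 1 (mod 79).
26

79 is prime, so ord(58) divides φ(79) = 78.
Divisors of 78: 1, 2, 3, 6, 13, 26, 39, 78.
Repeated squaring: 58^1 ≡ 58, 58^2 ≡ 46, 58^4 ≡ 62, 58^8 ≡ 52, 58^16 ≡ 18, 58^32 ≡ 8, 58^64 ≡ 64 (mod 79).
Test 58^d mod 79 for each divisor d in increasing order:
58^1 ≡ 58
58^2 ≡ 46
58^3 = 58^2·58^1 ≡ 61
58^6 = 58^4·58^2 ≡ 8
58^13 = 58^8·58^4·58^1 ≡ 78
58^26 = 58^16·58^8·58^2 ≡ 1  ← first divisor giving 1
The order is 26.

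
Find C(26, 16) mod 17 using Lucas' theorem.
0

Using Lucas' theorem:
Write n=26 and k=16 in base 17:
n in base 17: [1, 9]
k in base 17: [0, 16]
C(26,16) mod 17 = ∏ C(n_i, k_i) mod 17
Digit binomials (mod 17): C(1,0) = 1; C(9,16) = 0 (k_i > n_i)
Product: 1 × 0 = 0 ≡ 0 (mod 17)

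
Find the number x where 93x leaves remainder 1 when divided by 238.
151

gcd(93, 238) = 1, so the inverse exists.
Extended Euclidean algorithm on (238, 93):
238 = 2 × 93 + 52  ⟹  52 = (1)·238 + (-2)·93
93 = 1 × 52 + 41  ⟹  41 = (-1)·238 + (3)·93
52 = 1 × 41 + 11  ⟹  11 = (2)·238 + (-5)·93
41 = 3 × 11 + 8  ⟹  8 = (-7)·238 + (18)·93
11 = 1 × 8 + 3  ⟹  3 = (9)·238 + (-23)·93
8 = 2 × 3 + 2  ⟹  2 = (-25)·238 + (64)·93
3 = 1 × 2 + 1  ⟹  1 = (34)·238 + (-87)·93
So (-87)·93 ≡ 1 (mod 238), i.e. 93^(-1) ≡ -87 ≡ 151 (mod 238).
Check: 93 × 151 = 14043 ≡ 1 (mod 238)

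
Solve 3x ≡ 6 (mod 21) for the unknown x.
x ≡ 2 (mod 7)

gcd(3, 21) = 3, which divides 6, so solutions exist.
Divide through by 3: x ≡ 2 (mod 7).
The coefficient of x is now 1, so x ≡ 2 (mod 7).
Check: 3 × 2 = 6 ≡ 6 (mod 21).
x ≡ 2 (mod 7), giving 3 solutions mod 21.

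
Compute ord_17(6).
16

17 is prime, so ord(6) divides φ(17) = 16.
Divisors of 16: 1, 2, 4, 8, 16.
Repeated squaring: 6^1 ≡ 6, 6^2 ≡ 2, 6^4 ≡ 4, 6^8 ≡ 16, 6^16 ≡ 1 (mod 17).
Test 6^d mod 17 for each divisor d in increasing order:
6^1 ≡ 6
6^2 ≡ 2
6^4 ≡ 4
6^8 ≡ 16
6^16 ≡ 1  ← first divisor giving 1
The order is 16.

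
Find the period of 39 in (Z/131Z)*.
13

131 is prime, so ord(39) divides φ(131) = 130.
Divisors of 130: 1, 2, 5, 10, 13, 26, 65, 130.
Repeated squaring: 39^1 ≡ 39, 39^2 ≡ 80, 39^4 ≡ 112, 39^8 ≡ 99, 39^16 ≡ 107, 39^32 ≡ 52, 39^64 ≡ 84, 39^128 ≡ 113 (mod 131).
Test 39^d mod 131 for each divisor d in increasing order:
39^1 ≡ 39
39^2 ≡ 80
39^5 = 39^4·39^1 ≡ 45
39^10 = 39^8·39^2 ≡ 60
39^13 = 39^8·39^4·39^1 ≡ 1  ← first divisor giving 1
The order is 13.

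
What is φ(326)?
162

326 = 2 × 163
φ(n) = n × ∏(1 - 1/p) for each prime p dividing n
φ(326) = 326 × (1 - 1/2) × (1 - 1/163) = 162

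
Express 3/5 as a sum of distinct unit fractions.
1/2 + 1/10

Greedy algorithm:
3/5: ceiling(5/3) = 2, use 1/2
1/10: ceiling(10/1) = 10, use 1/10
Result: 3/5 = 1/2 + 1/10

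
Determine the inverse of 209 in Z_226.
93

gcd(209, 226) = 1, so the inverse exists.
Extended Euclidean algorithm on (226, 209):
226 = 1 × 209 + 17  ⟹  17 = (1)·226 + (-1)·209
209 = 12 × 17 + 5  ⟹  5 = (-12)·226 + (13)·209
17 = 3 × 5 + 2  ⟹  2 = (37)·226 + (-40)·209
5 = 2 × 2 + 1  ⟹  1 = (-86)·226 + (93)·209
So (93)·209 ≡ 1 (mod 226), i.e. 209^(-1) ≡ 93 (mod 226).
Check: 209 × 93 = 19437 ≡ 1 (mod 226)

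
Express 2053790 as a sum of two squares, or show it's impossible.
Not possible

Factorization: 2053790 = 2 × 5 × 59^3
By Fermat: n is sum of two squares iff every prime p ≡ 3 (mod 4) appears to even power.
Prime(s) ≡ 3 (mod 4) with odd exponent: [(59, 3)]
Therefore 2053790 cannot be expressed as a² + b².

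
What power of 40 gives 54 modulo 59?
49

Baby-step giant-step with step n = ⌈√59⌉ = 8.
Baby steps 40^j mod 59 (j:value) for j=0..7: 0:1, 1:40, 2:7, 3:44, 4:49, 5:13, 6:48, 7:32.
Giant-step multiplier: 40^(-8) ≡ 40^(58-8) = 40^50 ≡ 36 (mod 59).
Giant steps γ_i = 54·36^i mod 59: γ_0=54, γ_1=56, γ_2=10, γ_3=6, γ_4=39, γ_5=47, γ_6=40 (in table at j=1).
x = i·n + j = 6·8 + 1 = 49.
Check: 40^49 ≡ 54 (mod 59).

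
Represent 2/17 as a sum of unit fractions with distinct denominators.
1/9 + 1/153

Greedy algorithm:
2/17: ceiling(17/2) = 9, use 1/9
1/153: ceiling(153/1) = 153, use 1/153
Result: 2/17 = 1/9 + 1/153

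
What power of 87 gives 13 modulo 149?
31

Baby-step giant-step with step n = ⌈√149⌉ = 13.
Baby steps 87^j mod 149 (j:value) for j=0..12: 0:1, 1:87, 2:119, 3:72, 4:6, 5:75, 6:118, 7:134, 8:36, 9:3, 10:112, 11:59, 12:67.
Giant-step multiplier: 87^(-13) ≡ 87^(148-13) = 87^135 ≡ 58 (mod 149).
Giant steps γ_i = 13·58^i mod 149: γ_0=13, γ_1=9, γ_2=75 (in table at j=5).
x = i·n + j = 2·13 + 5 = 31.
Check: 87^31 ≡ 13 (mod 149).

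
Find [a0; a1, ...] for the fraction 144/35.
[4; 8, 1, 3]

Euclidean algorithm steps:
144 = 4 × 35 + 4
35 = 8 × 4 + 3
4 = 1 × 3 + 1
3 = 3 × 1 + 0
Continued fraction: [4; 8, 1, 3]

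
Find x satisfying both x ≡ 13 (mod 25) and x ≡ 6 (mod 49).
888

Using Chinese Remainder Theorem:
M = 25 × 49 = 1225
M1 = 49, M2 = 25
y1 = 49^(-1) mod 25 = 24
y2 = 25^(-1) mod 49 = 2
x = (13×49×24 + 6×25×2) mod 1225 = 888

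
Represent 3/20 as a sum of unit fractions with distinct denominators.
1/7 + 1/140

Greedy algorithm:
3/20: ceiling(20/3) = 7, use 1/7
1/140: ceiling(140/1) = 140, use 1/140
Result: 3/20 = 1/7 + 1/140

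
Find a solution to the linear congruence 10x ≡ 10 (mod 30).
x ≡ 1 (mod 3)

gcd(10, 30) = 10, which divides 10, so solutions exist.
Divide through by 10: x ≡ 1 (mod 3).
The coefficient of x is now 1, so x ≡ 1 (mod 3).
Check: 10 × 1 = 10 ≡ 10 (mod 30).
x ≡ 1 (mod 3), giving 10 solutions mod 30.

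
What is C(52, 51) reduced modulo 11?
8

Using Lucas' theorem:
Write n=52 and k=51 in base 11:
n in base 11: [4, 8]
k in base 11: [4, 7]
C(52,51) mod 11 = ∏ C(n_i, k_i) mod 11
Digit binomials (mod 11): C(4,4) = 1; C(8,7) = 8
Product: 1 × 8 = 8 ≡ 8 (mod 11)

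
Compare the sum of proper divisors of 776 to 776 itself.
deficient

Proper divisors of 776: sum = 1 + 2 + 4 + 8 + 97 + 194 + 388 = 694
Since 694 < 776, 776 is deficient.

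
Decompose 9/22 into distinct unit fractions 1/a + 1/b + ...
1/3 + 1/14 + 1/231

Greedy algorithm:
9/22: ceiling(22/9) = 3, use 1/3
5/66: ceiling(66/5) = 14, use 1/14
1/231: ceiling(231/1) = 231, use 1/231
Result: 9/22 = 1/3 + 1/14 + 1/231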